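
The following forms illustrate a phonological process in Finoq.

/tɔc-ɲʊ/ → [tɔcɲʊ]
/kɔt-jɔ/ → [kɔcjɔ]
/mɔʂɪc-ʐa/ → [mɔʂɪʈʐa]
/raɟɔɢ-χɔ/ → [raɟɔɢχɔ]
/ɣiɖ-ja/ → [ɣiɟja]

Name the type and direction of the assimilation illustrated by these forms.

Comparing underlying and surface forms, /t/ → [c] is the alternation; the neighbouring /j/ is constant.
/t/ is alveolar while /j/ is palatal; the output [c] is palatal, matching the trigger — so the feature that spreads is place.
Manner and voice are unchanged, so the assimilation is partial, not total.
The other alternating forms pattern the same way: /c/ → [ʈ] before /ʐ/ (palatal → retroflex, matching retroflex); /ɖ/ → [ɟ] before /j/ (retroflex → palatal, matching palatal) — only place changes, and always toward the following segment.
No alternation appears in [tɔcɲʊ], [raɟɔɢχɔ]: there the adjacent consonants already agree in place (/c/ and /ɲ/ are both palatal; /ɢ/ and /χ/ are both uvular), so these forms are consistent with the same rule.
Since the segment that changes precedes the conditioning segment, the assimilation is regressive.

regressive place assimilation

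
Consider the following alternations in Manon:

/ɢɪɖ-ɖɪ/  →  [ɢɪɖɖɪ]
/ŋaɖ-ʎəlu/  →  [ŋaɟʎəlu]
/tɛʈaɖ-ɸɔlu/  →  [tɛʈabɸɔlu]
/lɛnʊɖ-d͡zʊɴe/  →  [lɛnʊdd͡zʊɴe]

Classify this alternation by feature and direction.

Comparing underlying and surface forms, /ɖ/ → [ɟ] is the alternation; the neighbouring /ʎ/ is constant.
/ɖ/ is retroflex while /ʎ/ is palatal; the output [ɟ] is palatal, matching the trigger — so the feature that spreads is place.
Manner and voice are unchanged, so the assimilation is partial, not total.
Checking the remaining alternations: /ɖ/ → [b] before /ɸ/ (retroflex → bilabial, matching bilabial); /ɖ/ → [d] before /d͡z/ (retroflex → alveolar, matching alveolar) — only place changes, and always toward the following segment.
Nothing changes in [ɢɪɖɖɪ]: there the adjacent consonants already agree in place (/ɖ/ and /ɖ/ are both retroflex), so this form is consistent with the same rule.
The trigger is the following segment, so the direction is regressive (anticipatory).

regressive place assimilation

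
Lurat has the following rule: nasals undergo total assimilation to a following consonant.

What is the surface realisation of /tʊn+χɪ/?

[tʊχχɪ]

/n/ is the segment targeted by the rule; it sits immediately before /χ/, so it assimilates completely and surfaces as [χ].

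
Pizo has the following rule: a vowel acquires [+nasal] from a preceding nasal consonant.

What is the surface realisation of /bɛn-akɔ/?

[bɛnãkɔ]

The vowel /a/ is adjacent to the preceding nasal /n/, so it acquires [+nasal] and surfaces as [ã].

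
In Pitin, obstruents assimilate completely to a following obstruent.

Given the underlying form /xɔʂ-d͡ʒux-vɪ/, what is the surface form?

[xɔd͡ʒd͡ʒuvvɪ]

/ʂ/ is the segment targeted by the rule; it sits immediately before /d͡ʒ/, so it assimilates completely and surfaces as [d͡ʒ].
The same rule applies at the second boundary: /x/ → [v] next to /v/.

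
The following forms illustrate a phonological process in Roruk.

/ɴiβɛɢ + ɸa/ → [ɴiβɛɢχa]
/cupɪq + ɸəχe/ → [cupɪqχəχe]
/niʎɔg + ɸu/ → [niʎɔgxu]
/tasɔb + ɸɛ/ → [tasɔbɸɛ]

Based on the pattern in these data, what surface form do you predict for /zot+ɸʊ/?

The data show progressive place assimilation: /ɸ/ → [χ] after /ɢ/; /ɸ/ → [χ] after /q/; /ɸ/ → [x] after /g/. In each pair only place changes, matching the preceding consonant, while manner and voice stay constant.
No alternation appears in [tasɔbɸɛ]: there the adjacent consonants already agree in place (/ɸ/ and /b/ are both bilabial), so this form is consistent with the same rule.
The rule targets /ɸ/ (voiceless bilabial fricative), which sits after the trigger /t/ (alveolar).
The voiceless alveolar fricative is [s], so /ɸ/ → [s].

[zotsʊ]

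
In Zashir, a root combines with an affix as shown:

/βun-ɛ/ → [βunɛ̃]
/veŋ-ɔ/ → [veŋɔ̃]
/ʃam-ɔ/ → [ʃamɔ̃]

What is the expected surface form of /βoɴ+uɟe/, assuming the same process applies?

The data show progressive nasality assimilation (vowel nasalisation): /ɛ/ → [ɛ̃] after /n/; /ɔ/ → [ɔ̃] after /ŋ/; /ɔ/ → [ɔ̃] after /m/ — a vowel is nasalised by an immediately preceding nasal consonant.
The vowel /u/ is adjacent to the preceding nasal /ɴ/, so it acquires [+nasal] and surfaces as [ũ].

[βoɴũɟe]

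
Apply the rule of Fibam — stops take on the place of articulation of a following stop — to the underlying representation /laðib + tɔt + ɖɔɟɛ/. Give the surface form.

The rule targets /b/ (voiced bilabial stop), which sits before the trigger /t/ (alveolar).
Changing only its place to alveolar gives [d] — the voiced alveolar stop.
At the second juncture, /t/ likewise becomes [ʈ] adjacent to /ɖ/.

[laðidtɔʈɖɔɟɛ]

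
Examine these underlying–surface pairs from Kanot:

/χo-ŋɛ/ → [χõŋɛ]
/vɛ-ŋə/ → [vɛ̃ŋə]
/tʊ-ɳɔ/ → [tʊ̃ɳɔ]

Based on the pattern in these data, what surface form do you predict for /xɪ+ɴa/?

The data show regressive nasality assimilation (vowel nasalisation): /o/ → [õ] before /ŋ/; /ɛ/ → [ɛ̃] before /ŋ/; /ʊ/ → [ʊ̃] before /ɳ/ — a vowel is nasalised by an immediately following nasal consonant.
The vowel /ɪ/ is adjacent to the following nasal /ɴ/, so it acquires [+nasal] and surfaces as [ɪ̃].

[xɪ̃ɴa]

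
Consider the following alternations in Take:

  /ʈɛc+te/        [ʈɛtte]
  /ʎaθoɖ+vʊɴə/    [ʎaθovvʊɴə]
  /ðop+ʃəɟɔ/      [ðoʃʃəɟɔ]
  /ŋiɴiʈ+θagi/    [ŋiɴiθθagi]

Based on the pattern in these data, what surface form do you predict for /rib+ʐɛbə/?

[riʐʐɛbə]

The data show regressive total assimilation (/c/ → [t] before /t/; /ɖ/ → [v] before /v/; /p/ → [ʃ] before /ʃ/; /ʈ/ → [θ] before /θ/): in every case the target segment becomes identical to its following neighbour, copying more than a single feature.
/b/ is the segment targeted by the rule; it sits immediately before /ʐ/, so it assimilates completely and surfaces as [ʐ].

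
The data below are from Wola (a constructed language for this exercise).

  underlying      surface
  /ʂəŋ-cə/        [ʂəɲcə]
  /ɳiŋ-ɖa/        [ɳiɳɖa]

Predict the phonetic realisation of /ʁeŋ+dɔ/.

The data show regressive place assimilation: /ŋ/ → [ɲ] before /c/; /ŋ/ → [ɳ] before /ɖ/. In each pair only place changes, matching the following consonant, while manner and voice stay constant.
The rule targets /ŋ/ (voiced velar nasal), which sits before the trigger /d/ (alveolar).
A voiced alveolar nasal is [n], so the surface segment is [n].

[ʁendɔ]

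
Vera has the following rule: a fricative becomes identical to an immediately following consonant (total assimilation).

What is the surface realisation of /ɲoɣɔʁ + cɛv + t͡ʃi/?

/ʁ/ is the segment targeted by the rule; it sits immediately before /c/, so it assimilates completely and surfaces as [c].
The same rule applies at the second boundary: /v/ → [t͡ʃ] next to /t͡ʃ/.

[ɲoɣɔccɛt͡ʃt͡ʃi]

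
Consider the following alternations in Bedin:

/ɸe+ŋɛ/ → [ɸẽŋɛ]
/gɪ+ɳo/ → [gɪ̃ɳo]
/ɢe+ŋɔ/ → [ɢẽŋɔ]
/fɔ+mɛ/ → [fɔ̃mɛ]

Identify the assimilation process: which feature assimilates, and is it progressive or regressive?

regressive nasality assimilation (vowel nasalisation)

The vowel /e/ surfaces as nasalised [ẽ] next to the following nasal /ŋ/ — it has acquired the [+nasal] feature of its neighbour.
Likewise in the remaining data: /ɪ/ → [ɪ̃] before /ɳ/; /ɔ/ → [ɔ̃] before /m/ — each time a vowel is nasalised next to a following nasal.
Because the conditioning nasal is to the right of the vowel that changes, the process is regressive (anticipatory).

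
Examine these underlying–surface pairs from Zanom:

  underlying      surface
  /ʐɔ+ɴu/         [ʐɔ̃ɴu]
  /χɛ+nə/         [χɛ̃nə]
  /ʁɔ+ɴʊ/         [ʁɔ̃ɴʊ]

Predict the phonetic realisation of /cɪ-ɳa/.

The data show regressive nasality assimilation (vowel nasalisation): /ɔ/ → [ɔ̃] before /ɴ/; /ɛ/ → [ɛ̃] before /n/ — a vowel is nasalised by an immediately following nasal consonant.
/ɪ/ sits next to the nasal /ɳ/ and is therefore nasalised to [ɪ̃].

[cɪ̃ɳa]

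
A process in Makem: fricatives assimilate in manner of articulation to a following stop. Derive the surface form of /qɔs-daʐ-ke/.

/s/ is a voiceless alveolar fricative. The following trigger /d/ is a stop, so /s/ must become a stop as well.
The voiceless alveolar stop is [t], so /s/ → [t].
At the second juncture, /ʐ/ likewise becomes [ɖ] adjacent to /k/.

[qɔtdaɖke]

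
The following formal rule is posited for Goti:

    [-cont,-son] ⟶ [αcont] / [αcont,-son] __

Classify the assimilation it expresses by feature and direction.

progressive manner assimilation

The shared variable α links the value of [cont] on the target to that of the neighbouring obstruent. [cont] distinguishes stops from fricatives — a manner-of-articulation feature — so this is manner assimilation.
Since the environment is written before the underscore, the trigger precedes the target; the direction is progressive.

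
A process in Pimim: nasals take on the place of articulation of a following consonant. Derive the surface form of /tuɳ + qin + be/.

The rule targets /ɳ/ (voiced retroflex nasal), which sits before the trigger /q/ (uvular).
Changing only its place to uvular gives [ɴ] — the voiced uvular nasal.
The same rule applies at the second boundary: /n/ → [m] next to /b/.

[tuɴqimbe]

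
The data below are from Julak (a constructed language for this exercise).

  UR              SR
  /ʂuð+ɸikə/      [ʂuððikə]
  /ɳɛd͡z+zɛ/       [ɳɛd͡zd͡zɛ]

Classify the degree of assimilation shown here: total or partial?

total assimilation

Comparing underlying and surface forms, /ɸ/ → [ð] is the alternation; the neighbouring /ð/ is constant.
The output [ð] is identical to the trigger /ð/ — every feature (place, manner, voicing) has been copied — so this is total assimilation.
The other form behaves the same way: /z/ → [d͡z] after /d͡z/ — in each case the output is a copy of the preceding consonant.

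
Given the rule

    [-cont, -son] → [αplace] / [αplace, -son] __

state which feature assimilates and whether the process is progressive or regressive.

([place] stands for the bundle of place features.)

progressive place assimilation

The shared variable α links the value of the place features (abbreviated [place]) on the target to the same value on the neighbouring segment, so place is the feature that assimilates.
The conditioning segment sits to the left of the focus bar, meaning the trigger precedes the segment that changes — progressive assimilation.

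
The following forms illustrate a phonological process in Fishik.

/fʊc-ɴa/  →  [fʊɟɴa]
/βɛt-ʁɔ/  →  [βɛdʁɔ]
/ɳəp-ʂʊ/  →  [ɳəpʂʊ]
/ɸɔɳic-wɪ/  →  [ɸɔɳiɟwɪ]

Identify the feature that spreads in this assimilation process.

voicing

Underlying /c/ is realised as [ɟ] next to /ɴ/; /ɴ/ itself does not change.
The change voiceless → voiced matches the voicing of the following /ɴ/, identifying this as voicing assimilation.
The other alternating forms pattern the same way: /t/ → [d] before /ʁ/ (voiceless → voiced, matching voiced); /c/ → [ɟ] before /w/ (voiceless → voiced, matching voiced) — only voicing changes, and always toward the following segment.
Nothing changes in [ɳəpʂʊ]: there the adjacent consonants already agree in voicing (/p/ and /ʂ/ are both voiceless), so this form is consistent with the same rule.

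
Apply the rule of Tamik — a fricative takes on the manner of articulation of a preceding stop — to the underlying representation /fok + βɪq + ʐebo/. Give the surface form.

/β/ is a voiced bilabial fricative. The preceding trigger /k/ is a stop, so /β/ must become a stop as well.
A voiced bilabial stop is [b], so the surface segment is [b].
The same rule applies at the second boundary: /ʐ/ → [ɖ] next to /q/.

[fokbɪqɖebo]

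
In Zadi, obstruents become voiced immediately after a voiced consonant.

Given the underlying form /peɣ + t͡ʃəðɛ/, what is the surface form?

[peɣd͡ʒəðɛ]

The rule targets /t͡ʃ/ (voiceless postalveolar affricate), which sits after the trigger /ɣ/ (voiced).
A voiced postalveolar affricate is [d͡ʒ], so the surface segment is [d͡ʒ].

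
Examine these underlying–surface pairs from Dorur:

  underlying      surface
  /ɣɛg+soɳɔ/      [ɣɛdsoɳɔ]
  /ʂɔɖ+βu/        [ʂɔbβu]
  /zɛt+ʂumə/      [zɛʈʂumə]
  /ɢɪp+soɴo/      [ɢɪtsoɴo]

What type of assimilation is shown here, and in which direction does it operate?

Underlying /g/ is realised as [d] next to /s/; /s/ itself does not change.
/g/ is velar while /s/ is alveolar; the output [d] is alveolar, matching the trigger — so the feature that spreads is place.
Manner and voice are unchanged, so the assimilation is partial, not total.
The other alternating forms pattern the same way: /ɖ/ → [b] before /β/ (retroflex → bilabial, matching bilabial); /t/ → [ʈ] before /ʂ/ (alveolar → retroflex, matching retroflex); /p/ → [t] before /s/ (bilabial → alveolar, matching alveolar) — only place changes, and always toward the following segment.
The trigger is the following segment, so the direction is regressive (anticipatory).

regressive place assimilation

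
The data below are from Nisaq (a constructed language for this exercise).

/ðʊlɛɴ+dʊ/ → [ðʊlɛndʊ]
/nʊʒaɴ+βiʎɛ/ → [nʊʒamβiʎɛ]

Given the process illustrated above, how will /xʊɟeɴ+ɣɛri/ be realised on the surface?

The data show regressive place assimilation: /ɴ/ → [n] before /d/; /ɴ/ → [m] before /β/. In each pair only place changes, matching the following consonant, while manner and voice stay constant.
The rule targets /ɴ/ (voiced uvular nasal), which sits before the trigger /ɣ/ (velar).
Changing only its place to velar gives [ŋ] — the voiced velar nasal.

[xʊɟeŋɣɛri]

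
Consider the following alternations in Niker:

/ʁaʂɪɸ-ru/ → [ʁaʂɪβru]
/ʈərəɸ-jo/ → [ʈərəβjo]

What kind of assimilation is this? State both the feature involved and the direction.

regressive voicing assimilation

The segment that alternates is /ɸ/, which surfaces as [β] when adjacent to /r/.
The change voiceless → voiced matches the voicing of the following /r/, identifying this as voicing assimilation.
Place and manner are unchanged, so the assimilation is partial, not total.
The other alternating form patterns the same way: /ɸ/ → [β] before /j/ (voiceless → voiced, matching voiced) — only voicing changes, and always toward the following segment.
The trigger is the following segment, so the direction is regressive (anticipatory).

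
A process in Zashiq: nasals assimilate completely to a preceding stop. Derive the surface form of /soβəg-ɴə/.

/ɴ/ is the segment targeted by the rule; it sits immediately after /g/, so it assimilates completely and surfaces as [g].

[soβəggə]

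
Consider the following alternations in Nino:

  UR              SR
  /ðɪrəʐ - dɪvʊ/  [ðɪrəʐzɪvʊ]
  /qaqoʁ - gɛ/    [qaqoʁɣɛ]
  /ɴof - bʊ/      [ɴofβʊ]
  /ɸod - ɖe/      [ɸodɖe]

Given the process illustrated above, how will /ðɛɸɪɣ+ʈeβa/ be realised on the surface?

The data show progressive manner assimilation: /d/ → [z] after /ʐ/; /g/ → [ɣ] after /ʁ/; /b/ → [β] after /f/. In each pair only manner changes, matching the preceding consonant, while place and voice stay constant.
No alternation appears in [ɸodɖe]: there the adjacent consonants already agree in manner (/ɖ/ and /d/ are both stops), so this form is consistent with the same rule.
The rule targets /ʈ/ (voiceless retroflex stop), which sits after the trigger /ɣ/ (fricative).
The voiceless retroflex fricative is [ʂ], so /ʈ/ → [ʂ].

[ðɛɸɪɣʂeβa]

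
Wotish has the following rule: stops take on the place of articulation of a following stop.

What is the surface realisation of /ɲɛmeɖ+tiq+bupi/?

[ɲɛmedtipbupi]

The rule targets /ɖ/ (voiced retroflex stop), which sits before the trigger /t/ (alveolar).
Changing only its place to alveolar gives [d] — the voiced alveolar stop.
At the second juncture, /q/ likewise becomes [p] adjacent to /b/.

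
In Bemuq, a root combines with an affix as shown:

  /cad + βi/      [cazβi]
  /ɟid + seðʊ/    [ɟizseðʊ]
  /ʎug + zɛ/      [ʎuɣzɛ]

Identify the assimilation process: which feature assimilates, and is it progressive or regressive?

The segment that alternates is /d/, which surfaces as [z] when adjacent to /β/.
The change stop → fricative matches the manner of the following /β/, identifying this as manner assimilation.
Place and voice are unchanged, so the assimilation is partial, not total.
The same holds elsewhere in the data: /d/ → [z] before /s/ (stop → fricative, matching a fricative); /g/ → [ɣ] before /z/ (stop → fricative, matching a fricative) — only manner changes, and always toward the following segment.
The trigger is the following segment, so the direction is regressive (anticipatory).

regressive manner assimilation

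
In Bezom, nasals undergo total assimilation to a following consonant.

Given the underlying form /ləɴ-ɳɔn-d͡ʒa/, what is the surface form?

/ɴ/ is the segment targeted by the rule; it sits immediately before /ɳ/, so it assimilates completely and surfaces as [ɳ].
At the second juncture, /n/ likewise becomes [d͡ʒ] adjacent to /d͡ʒ/.

[ləɳɳɔd͡ʒd͡ʒa]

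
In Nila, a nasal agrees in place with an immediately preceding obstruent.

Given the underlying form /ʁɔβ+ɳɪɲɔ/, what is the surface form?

[ʁɔβmɪɲɔ]

/ɳ/ is a voiced retroflex nasal. The preceding trigger /β/ is bilabial, so /ɳ/ must become bilabial as well.
The voiced bilabial nasal is [m], so /ɳ/ → [m].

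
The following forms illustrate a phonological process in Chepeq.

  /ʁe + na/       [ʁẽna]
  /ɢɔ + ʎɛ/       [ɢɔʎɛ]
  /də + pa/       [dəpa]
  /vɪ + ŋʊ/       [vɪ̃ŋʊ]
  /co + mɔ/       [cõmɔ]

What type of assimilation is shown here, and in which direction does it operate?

The vowel /e/ surfaces as nasalised [ẽ] next to the following nasal /n/ — it has acquired the [+nasal] feature of its neighbour.
Likewise in the remaining data: /ɪ/ → [ɪ̃] before /ŋ/; /o/ → [õ] before /m/ — each time a vowel is nasalised next to a following nasal.
No change occurs in [ɢɔʎɛ], [dəpa] because the vowel at the boundary is adjacent to an oral consonant, not a nasal (/ɔ/ next to /ʎ/; /ə/ next to /p/).
Because the conditioning nasal is to the right of the vowel that changes, the process is regressive (anticipatory).

regressive nasality assimilation (vowel nasalisation)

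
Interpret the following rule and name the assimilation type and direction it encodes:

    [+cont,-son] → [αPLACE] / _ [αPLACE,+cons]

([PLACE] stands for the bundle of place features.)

The rule copies the place features (abbreviated [PLACE]) from the environment onto the target, so the assimilating feature is place.
The conditioning segment sits to the right of the focus bar, meaning the trigger follows the segment that changes — regressive assimilation.

regressive place assimilation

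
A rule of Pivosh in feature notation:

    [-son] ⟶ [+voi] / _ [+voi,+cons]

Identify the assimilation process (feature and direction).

The target ([-son], obstruents) acquires [+voi] next to a voiced consonant ([+voi,+cons]) — it takes on the voicing of its neighbour, so the feature that spreads is voicing.
Since the environment is written after the underscore, the trigger follows the target; the direction is regressive.

regressive voicing assimilation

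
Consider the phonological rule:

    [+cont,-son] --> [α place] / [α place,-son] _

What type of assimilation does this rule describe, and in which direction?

progressive place assimilation

The shared variable α links the value of the place features (abbreviated [place]) on the target to the same value on the neighbouring segment, so place is the feature that assimilates.
Since the environment is written before the underscore, the trigger precedes the target; the direction is progressive.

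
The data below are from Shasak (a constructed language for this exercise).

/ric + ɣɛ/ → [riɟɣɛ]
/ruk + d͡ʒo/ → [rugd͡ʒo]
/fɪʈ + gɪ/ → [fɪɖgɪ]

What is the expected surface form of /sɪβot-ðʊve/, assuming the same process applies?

[sɪβodðʊve]

The data show regressive voicing assimilation: /c/ → [ɟ] before /ɣ/; /k/ → [g] before /d͡ʒ/; /ʈ/ → [ɖ] before /g/. In each pair only voicing changes, matching the following consonant, while place and manner stay constant.
/t/ is a voiceless alveolar stop. The following trigger /ð/ is voiced, so /t/ must become voiced as well.
The voiced alveolar stop is [d], so /t/ → [d].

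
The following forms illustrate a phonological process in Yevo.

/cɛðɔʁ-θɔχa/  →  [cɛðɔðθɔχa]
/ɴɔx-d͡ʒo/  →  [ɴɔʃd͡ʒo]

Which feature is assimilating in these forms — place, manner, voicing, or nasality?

place

Underlying /ʁ/ is realised as [ð] next to /θ/; /θ/ itself does not change.
/ʁ/ is uvular while /θ/ is dental; the output [ð] is dental, matching the trigger — so the feature that spreads is place.
The other alternating form patterns the same way: /x/ → [ʃ] before /d͡ʒ/ (velar → postalveolar, matching postalveolar) — only place changes, and always toward the following segment.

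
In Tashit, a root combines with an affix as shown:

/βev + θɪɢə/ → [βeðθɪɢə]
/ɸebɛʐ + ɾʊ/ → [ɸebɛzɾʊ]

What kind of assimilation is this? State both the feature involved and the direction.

regressive place assimilation

Comparing underlying and surface forms, /v/ → [ð] is the alternation; the neighbouring /θ/ is constant.
/v/ is labiodental while /θ/ is dental; the output [ð] is dental, matching the trigger — so the feature that spreads is place.
Manner and voice are unchanged, so the assimilation is partial, not total.
Checking the remaining alternation: /ʐ/ → [z] before /ɾ/ (retroflex → alveolar, matching alveolar) — only place changes, and always toward the following segment.
The trigger is the following segment, so the direction is regressive (anticipatory).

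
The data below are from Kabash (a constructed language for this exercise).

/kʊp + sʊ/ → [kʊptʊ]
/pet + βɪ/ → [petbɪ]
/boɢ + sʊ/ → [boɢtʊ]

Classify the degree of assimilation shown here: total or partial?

partial assimilation

Comparing underlying and surface forms, /s/ → [t] is the alternation; the neighbouring /p/ is constant.
/s/ is a fricative while /p/ is a stop; the output [t] is a stop, matching the trigger — so the feature that spreads is manner.
Place and voice are unchanged, so the assimilation is partial, not total.
Checking the remaining alternations: /β/ → [b] after /t/ (fricative → stop, matching a stop); /s/ → [t] after /ɢ/ (fricative → stop, matching a stop) — only manner changes, and always toward the preceding segment.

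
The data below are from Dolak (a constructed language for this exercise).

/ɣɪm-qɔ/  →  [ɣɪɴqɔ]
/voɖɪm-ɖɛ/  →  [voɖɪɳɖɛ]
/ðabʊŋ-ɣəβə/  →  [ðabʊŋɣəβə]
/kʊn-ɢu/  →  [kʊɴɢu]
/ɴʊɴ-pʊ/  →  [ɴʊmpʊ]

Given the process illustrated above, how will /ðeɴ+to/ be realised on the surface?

[ðento]

The data show regressive place assimilation: /m/ → [ɴ] before /q/; /m/ → [ɳ] before /ɖ/; /n/ → [ɴ] before /ɢ/; /ɴ/ → [m] before /p/. In each pair only place changes, matching the following consonant, while manner and voice stay constant.
No alternation appears in [ðabʊŋɣəβə]: there the adjacent consonants already agree in place (/ŋ/ and /ɣ/ are both velar), so this form is consistent with the same rule.
/ɴ/ is a voiced uvular nasal. The following trigger /t/ is alveolar, so /ɴ/ must become alveolar as well.
Changing only its place to alveolar gives [n] — the voiced alveolar nasal.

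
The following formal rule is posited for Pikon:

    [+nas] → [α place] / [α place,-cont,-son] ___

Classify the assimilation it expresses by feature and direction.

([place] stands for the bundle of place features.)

progressive place assimilation

The rule copies the place features (abbreviated [place]) from the environment onto the target, so the assimilating feature is place.
Since the environment is written before the underscore, the trigger precedes the target; the direction is progressive.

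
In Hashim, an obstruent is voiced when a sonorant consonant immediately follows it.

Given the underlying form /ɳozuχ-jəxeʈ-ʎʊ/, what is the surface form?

The rule targets /χ/ (voiceless uvular fricative), which sits before the trigger /j/ (voiced).
Changing only its voicing to voiced gives [ʁ] — the voiced uvular fricative.
At the second juncture, /ʈ/ likewise becomes [ɖ] adjacent to /ʎ/.

[ɳozuʁjəxeɖʎʊ]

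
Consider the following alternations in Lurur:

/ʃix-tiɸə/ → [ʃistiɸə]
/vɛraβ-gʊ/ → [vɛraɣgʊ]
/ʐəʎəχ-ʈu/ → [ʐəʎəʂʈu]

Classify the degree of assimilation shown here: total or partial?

Comparing underlying and surface forms, /x/ → [s] is the alternation; the neighbouring /t/ is constant.
/x/ is velar while /t/ is alveolar; the output [s] is alveolar, matching the trigger — so the feature that spreads is place.
Manner and voice are unchanged, so the assimilation is partial, not total.
The other alternating forms pattern the same way: /β/ → [ɣ] before /g/ (bilabial → velar, matching velar); /χ/ → [ʂ] before /ʈ/ (uvular → retroflex, matching retroflex) — only place changes, and always toward the following segment.

partial assimilation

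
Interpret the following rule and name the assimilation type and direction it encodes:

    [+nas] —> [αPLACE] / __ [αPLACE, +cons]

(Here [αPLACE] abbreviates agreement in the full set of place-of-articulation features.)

The shared variable α links the value of the place features (abbreviated [PLACE]) on the target to the same value on the neighbouring segment, so place is the feature that assimilates.
Since the environment is written after the underscore, the trigger follows the target; the direction is regressive.

regressive place assimilation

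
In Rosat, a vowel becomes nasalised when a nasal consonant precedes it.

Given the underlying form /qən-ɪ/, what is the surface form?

[qənɪ̃]

The vowel /ɪ/ is adjacent to the preceding nasal /n/, so it acquires [+nasal] and surfaces as [ɪ̃].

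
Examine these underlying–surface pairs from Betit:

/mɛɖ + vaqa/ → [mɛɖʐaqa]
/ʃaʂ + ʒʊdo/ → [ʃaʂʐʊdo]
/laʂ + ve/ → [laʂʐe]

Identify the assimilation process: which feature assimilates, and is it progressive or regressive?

progressive place assimilation

Comparing underlying and surface forms, /v/ → [ʐ] is the alternation; the neighbouring /ɖ/ is constant.
/v/ is labiodental while /ɖ/ is retroflex; the output [ʐ] is retroflex, matching the trigger — so the feature that spreads is place.
Manner and voice are unchanged, so the assimilation is partial, not total.
The other alternating forms pattern the same way: /ʒ/ → [ʐ] after /ʂ/ (postalveolar → retroflex, matching retroflex); /v/ → [ʐ] after /ʂ/ (labiodental → retroflex, matching retroflex) — only place changes, and always toward the preceding segment.
The trigger is the preceding segment, so the direction is progressive (perseverative).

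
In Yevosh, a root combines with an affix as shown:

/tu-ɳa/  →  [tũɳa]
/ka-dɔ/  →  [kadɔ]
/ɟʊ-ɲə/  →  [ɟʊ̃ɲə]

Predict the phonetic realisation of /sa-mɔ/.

The data show regressive nasality assimilation (vowel nasalisation): /u/ → [ũ] before /ɳ/; /ʊ/ → [ʊ̃] before /ɲ/ — a vowel is nasalised by an immediately following nasal consonant.
No change occurs in [kadɔ] because the vowel at the boundary is adjacent to an oral consonant, not a nasal (/a/ next to /d/).
The vowel /a/ is adjacent to the following nasal /m/, so it acquires [+nasal] and surfaces as [ã].

[sãmɔ]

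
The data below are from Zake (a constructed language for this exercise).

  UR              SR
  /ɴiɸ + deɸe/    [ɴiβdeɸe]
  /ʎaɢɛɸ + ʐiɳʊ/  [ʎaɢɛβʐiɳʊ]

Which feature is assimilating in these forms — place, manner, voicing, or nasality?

The segment that alternates is /ɸ/, which surfaces as [β] when adjacent to /d/.
The change voiceless → voiced matches the voicing of the following /d/, identifying this as voicing assimilation.
The same holds elsewhere in the data: /ɸ/ → [β] before /ʐ/ (voiceless → voiced, matching voiced) — only voicing changes, and always toward the following segment.

voicing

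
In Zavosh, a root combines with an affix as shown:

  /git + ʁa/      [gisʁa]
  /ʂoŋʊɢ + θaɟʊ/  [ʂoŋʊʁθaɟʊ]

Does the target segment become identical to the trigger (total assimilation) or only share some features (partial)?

partial assimilation

Comparing underlying and surface forms, /t/ → [s] is the alternation; the neighbouring /ʁ/ is constant.
/t/ is a stop while /ʁ/ is a fricative; the output [s] is a fricative, matching the trigger — so the feature that spreads is manner.
Place and voice are unchanged, so the assimilation is partial, not total.
The other alternating form patterns the same way: /ɢ/ → [ʁ] before /θ/ (stop → fricative, matching a fricative) — only manner changes, and always toward the following segment.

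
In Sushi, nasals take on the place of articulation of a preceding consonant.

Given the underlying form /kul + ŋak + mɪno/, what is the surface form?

[kulnakŋɪno]

The rule targets /ŋ/ (voiced velar nasal), which sits after the trigger /l/ (alveolar).
The voiced alveolar nasal is [n], so /ŋ/ → [n].
At the second juncture, /m/ likewise becomes [ŋ] adjacent to /k/.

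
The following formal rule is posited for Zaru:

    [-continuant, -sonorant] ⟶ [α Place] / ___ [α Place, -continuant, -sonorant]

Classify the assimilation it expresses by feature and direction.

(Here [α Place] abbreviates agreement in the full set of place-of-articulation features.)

The rule copies the place features (abbreviated [Place]) from the environment onto the target, so the assimilating feature is place.
Since the environment is written after the underscore, the trigger follows the target; the direction is regressive.

regressive place assimilation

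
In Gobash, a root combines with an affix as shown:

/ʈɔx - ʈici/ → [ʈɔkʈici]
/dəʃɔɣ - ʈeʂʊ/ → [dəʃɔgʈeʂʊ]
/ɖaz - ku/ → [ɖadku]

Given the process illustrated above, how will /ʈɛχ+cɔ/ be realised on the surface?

[ʈɛqcɔ]

The data show regressive manner assimilation: /x/ → [k] before /ʈ/; /ɣ/ → [g] before /ʈ/; /z/ → [d] before /k/. In each pair only manner changes, matching the following consonant, while place and voice stay constant.
/χ/ is a voiceless uvular fricative. The following trigger /c/ is a stop, so /χ/ must become a stop as well.
A voiceless uvular stop is [q], so the surface segment is [q].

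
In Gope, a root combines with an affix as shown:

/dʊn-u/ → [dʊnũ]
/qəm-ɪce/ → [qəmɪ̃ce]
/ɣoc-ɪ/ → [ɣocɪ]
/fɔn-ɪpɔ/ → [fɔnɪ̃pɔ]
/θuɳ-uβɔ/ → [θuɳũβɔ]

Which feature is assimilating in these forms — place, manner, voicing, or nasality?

nasality

The vowel /u/ surfaces as nasalised [ũ] next to the preceding nasal /n/ — it has acquired the [+nasal] feature of its neighbour.
The other forms show the same pattern: /ɪ/ → [ɪ̃] after /m/; /ɪ/ → [ɪ̃] after /n/; /u/ → [ũ] after /ɳ/ — each time a vowel is nasalised next to a preceding nasal.
No change occurs in [ɣocɪ] because the vowel at the boundary is adjacent to an oral consonant, not a nasal (/ɪ/ next to /c/).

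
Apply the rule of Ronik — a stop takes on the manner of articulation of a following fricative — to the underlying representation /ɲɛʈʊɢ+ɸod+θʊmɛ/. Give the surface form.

[ɲɛʈʊʁɸozθʊmɛ]

/ɢ/ is a voiced uvular stop. The following trigger /ɸ/ is a fricative, so /ɢ/ must become a fricative as well.
Changing only its manner to fricative gives [ʁ] — the voiced uvular fricative.
At the second juncture, /d/ likewise becomes [z] adjacent to /θ/.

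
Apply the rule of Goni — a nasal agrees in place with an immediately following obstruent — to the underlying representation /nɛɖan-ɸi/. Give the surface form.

[nɛɖamɸi]

The rule targets /n/ (voiced alveolar nasal), which sits before the trigger /ɸ/ (bilabial).
A voiced bilabial nasal is [m], so the surface segment is [m].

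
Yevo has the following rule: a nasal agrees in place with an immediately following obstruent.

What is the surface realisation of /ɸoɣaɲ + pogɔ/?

[ɸoɣampogɔ]

The rule targets /ɲ/ (voiced palatal nasal), which sits before the trigger /p/ (bilabial).
The voiced bilabial nasal is [m], so /ɲ/ → [m].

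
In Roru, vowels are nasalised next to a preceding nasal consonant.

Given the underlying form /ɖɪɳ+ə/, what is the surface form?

[ɖɪɳə̃]

/ə/ sits next to the nasal /ɳ/ and is therefore nasalised to [ə̃].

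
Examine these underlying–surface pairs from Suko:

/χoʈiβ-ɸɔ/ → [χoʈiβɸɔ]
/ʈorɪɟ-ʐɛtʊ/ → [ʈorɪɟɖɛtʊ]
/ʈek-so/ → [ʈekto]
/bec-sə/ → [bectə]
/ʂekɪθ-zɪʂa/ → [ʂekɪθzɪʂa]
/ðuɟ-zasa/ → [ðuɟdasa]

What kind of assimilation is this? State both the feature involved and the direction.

progressive manner assimilation

Underlying /ʐ/ is realised as [ɖ] next to /ɟ/; /ɟ/ itself does not change.
/ʐ/ is a fricative while /ɟ/ is a stop; the output [ɖ] is a stop, matching the trigger — so the feature that spreads is manner.
Place and voice are unchanged, so the assimilation is partial, not total.
Checking the remaining alternations: /s/ → [t] after /k/ (fricative → stop, matching a stop); /s/ → [t] after /c/ (fricative → stop, matching a stop); /z/ → [d] after /ɟ/ (fricative → stop, matching a stop) — only manner changes, and always toward the preceding segment.
No alternation appears in [χoʈiβɸɔ], [ʂekɪθzɪʂa]: there the adjacent consonants already agree in manner (/ɸ/ and /β/ are both fricatives; /z/ and /θ/ are both fricatives), so these forms are consistent with the same rule.
Since the segment that changes follows the conditioning segment, the assimilation is progressive.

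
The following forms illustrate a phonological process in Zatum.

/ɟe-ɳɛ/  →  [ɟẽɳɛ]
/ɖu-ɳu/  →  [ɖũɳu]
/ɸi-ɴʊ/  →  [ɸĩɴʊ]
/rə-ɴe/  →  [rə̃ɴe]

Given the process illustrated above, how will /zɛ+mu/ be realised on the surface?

The data show regressive nasality assimilation (vowel nasalisation): /e/ → [ẽ] before /ɳ/; /u/ → [ũ] before /ɳ/; /i/ → [ĩ] before /ɴ/; /ə/ → [ə̃] before /ɴ/ — a vowel is nasalised by an immediately following nasal consonant.
The vowel /ɛ/ is adjacent to the following nasal /m/, so it acquires [+nasal] and surfaces as [ɛ̃].

[zɛ̃mu]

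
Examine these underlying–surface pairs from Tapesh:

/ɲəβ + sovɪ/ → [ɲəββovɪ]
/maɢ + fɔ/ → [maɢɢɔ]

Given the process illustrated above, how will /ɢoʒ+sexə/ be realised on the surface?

The data show progressive total assimilation (/s/ → [β] after /β/; /f/ → [ɢ] after /ɢ/): in every case the target segment becomes identical to its preceding neighbour, copying more than a single feature.
/s/ is the segment targeted by the rule; it sits immediately after /ʒ/, so it assimilates completely and surfaces as [ʒ].

[ɢoʒʒexə]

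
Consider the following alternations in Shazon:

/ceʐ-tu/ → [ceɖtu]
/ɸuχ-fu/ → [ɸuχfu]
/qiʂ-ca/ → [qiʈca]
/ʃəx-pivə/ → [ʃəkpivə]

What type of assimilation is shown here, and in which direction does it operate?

regressive manner assimilation

The segment that alternates is /ʐ/, which surfaces as [ɖ] when adjacent to /t/.
/ʐ/ is a fricative while /t/ is a stop; the output [ɖ] is a stop, matching the trigger — so the feature that spreads is manner.
Place and voice are unchanged, so the assimilation is partial, not total.
Checking the remaining alternations: /ʂ/ → [ʈ] before /c/ (fricative → stop, matching a stop); /x/ → [k] before /p/ (fricative → stop, matching a stop) — only manner changes, and always toward the following segment.
No alternation appears in [ɸuχfu]: there the adjacent consonants already agree in manner (/χ/ and /f/ are both fricatives), so this form is consistent with the same rule.
The trigger is the following segment, so the direction is regressive (anticipatory).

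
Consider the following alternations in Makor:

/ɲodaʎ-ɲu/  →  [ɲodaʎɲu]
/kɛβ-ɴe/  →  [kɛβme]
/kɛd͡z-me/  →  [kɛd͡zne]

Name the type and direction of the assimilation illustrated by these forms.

progressive place assimilation

The segment that alternates is /ɴ/, which surfaces as [m] when adjacent to /β/.
The change uvular → bilabial matches the place of the preceding /β/, identifying this as place assimilation.
Manner and voice are unchanged, so the assimilation is partial, not total.
The other alternating form patterns the same way: /m/ → [n] after /d͡z/ (bilabial → alveolar, matching alveolar) — only place changes, and always toward the preceding segment.
Nothing changes in [ɲodaʎɲu]: there the adjacent consonants already agree in place (/ɲ/ and /ʎ/ are both palatal), so this form is consistent with the same rule.
Since the segment that changes follows the conditioning segment, the assimilation is progressive.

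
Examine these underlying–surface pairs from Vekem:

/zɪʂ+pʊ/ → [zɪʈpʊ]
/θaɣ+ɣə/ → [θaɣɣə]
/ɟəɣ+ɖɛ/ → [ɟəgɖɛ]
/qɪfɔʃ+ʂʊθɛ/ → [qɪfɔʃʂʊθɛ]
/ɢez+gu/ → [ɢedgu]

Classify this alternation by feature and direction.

regressive manner assimilation

The segment that alternates is /ʂ/, which surfaces as [ʈ] when adjacent to /p/.
The change fricative → stop matches the manner of the following /p/, identifying this as manner assimilation.
Place and voice are unchanged, so the assimilation is partial, not total.
The other alternating forms pattern the same way: /ɣ/ → [g] before /ɖ/ (fricative → stop, matching a stop); /z/ → [d] before /g/ (fricative → stop, matching a stop) — only manner changes, and always toward the following segment.
No alternation appears in [θaɣɣə], [qɪfɔʃʂʊθɛ]: there the adjacent consonants already agree in manner (/ɣ/ and /ɣ/ are both fricatives; /ʃ/ and /ʂ/ are both fricatives), so these forms are consistent with the same rule.
Since the segment that changes precedes the conditioning segment, the assimilation is regressive.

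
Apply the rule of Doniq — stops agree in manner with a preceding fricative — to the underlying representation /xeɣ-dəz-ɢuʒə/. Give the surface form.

[xeɣzəzʁuʒə]

The rule targets /d/ (voiced alveolar stop), which sits after the trigger /ɣ/ (fricative).
A voiced alveolar fricative is [z], so the surface segment is [z].
The same rule applies at the second boundary: /ɢ/ → [ʁ] next to /z/.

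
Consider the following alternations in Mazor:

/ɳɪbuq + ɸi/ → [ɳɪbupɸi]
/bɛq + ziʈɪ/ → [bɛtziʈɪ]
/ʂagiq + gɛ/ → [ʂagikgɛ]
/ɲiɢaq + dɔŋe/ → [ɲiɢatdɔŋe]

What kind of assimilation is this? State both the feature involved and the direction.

The segment that alternates is /q/, which surfaces as [p] when adjacent to /ɸ/.
/q/ is uvular while /ɸ/ is bilabial; the output [p] is bilabial, matching the trigger — so the feature that spreads is place.
Manner and voice are unchanged, so the assimilation is partial, not total.
The other alternating forms pattern the same way: /q/ → [t] before /z/ (uvular → alveolar, matching alveolar); /q/ → [k] before /g/ (uvular → velar, matching velar); /q/ → [t] before /d/ (uvular → alveolar, matching alveolar) — only place changes, and always toward the following segment.
Since the segment that changes precedes the conditioning segment, the assimilation is regressive.

regressive place assimilation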